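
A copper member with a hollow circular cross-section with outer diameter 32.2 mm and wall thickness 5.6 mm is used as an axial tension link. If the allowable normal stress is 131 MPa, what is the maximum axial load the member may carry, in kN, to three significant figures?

61.3 kN

A = 468 mm².
P_max = σ_allow · A = 131 · 468 = 61300 N = 61.3 kN.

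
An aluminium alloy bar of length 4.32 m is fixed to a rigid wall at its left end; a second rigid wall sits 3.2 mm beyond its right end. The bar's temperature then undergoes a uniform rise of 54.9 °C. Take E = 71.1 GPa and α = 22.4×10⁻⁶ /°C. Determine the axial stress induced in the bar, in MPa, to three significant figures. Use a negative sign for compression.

Free thermal expansion αLΔT = 22.4e-6 · 4320 · 54.9 = 5.313 mm.
The walls engage after the gap closes; constrained expansion = 5.313 − 3.2 = 2.113 mm.
The walls impose strain ε = −(2.113)/4320 = -4.8902e-04; σ = Eε = 71100 · -4.8902e-04 = -34.77 MPa.

-34.8 MPa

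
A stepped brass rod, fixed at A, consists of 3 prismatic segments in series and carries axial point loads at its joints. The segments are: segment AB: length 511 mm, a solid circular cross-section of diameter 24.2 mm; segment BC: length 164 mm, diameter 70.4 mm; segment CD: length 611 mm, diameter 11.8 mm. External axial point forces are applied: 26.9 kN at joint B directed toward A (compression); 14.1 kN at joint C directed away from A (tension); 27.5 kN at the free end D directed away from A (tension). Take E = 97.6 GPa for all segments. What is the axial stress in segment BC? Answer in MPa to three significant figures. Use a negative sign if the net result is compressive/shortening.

Internal axial forces (sectioning from the free end, tension +): N_CD = 27.5 kN, N_BC = 41.6 kN, N_AB = 14.7 kN.
A_BC = 3893 mm².
σ_BC = N_BC/A_BC = 41600/3893 = 10.69 MPa.

10.7 MPa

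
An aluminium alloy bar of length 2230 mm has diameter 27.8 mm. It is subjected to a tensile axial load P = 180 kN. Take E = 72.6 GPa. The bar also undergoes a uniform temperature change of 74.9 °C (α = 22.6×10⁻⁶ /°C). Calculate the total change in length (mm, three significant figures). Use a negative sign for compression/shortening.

12.9 mm

A = 607 mm².
δ_mech = NL/(AE) = 180000·2230/(607·72600) = 9.109 mm.
δ_thermal = αLΔT = 22.6e-6·2230·74.9 = 3.775 mm.
δ = δ_mech + δ_thermal = 12.88 mm.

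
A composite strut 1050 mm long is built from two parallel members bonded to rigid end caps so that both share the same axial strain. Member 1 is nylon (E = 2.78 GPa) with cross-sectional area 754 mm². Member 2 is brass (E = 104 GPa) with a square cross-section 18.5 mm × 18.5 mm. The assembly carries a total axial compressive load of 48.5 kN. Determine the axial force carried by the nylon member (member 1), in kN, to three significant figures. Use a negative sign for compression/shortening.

-2.70 kN

A_2 = 342.2 mm².
Equal strain + equilibrium ⇒ each member carries load in proportion to AE: A₁E₁ = 2096000 N, A₂E₂ = 35590000 N, ΣAE = 37690000 N.
F₁ = P·A₁E₁/ΣAE = -48500·2096000/37690000 = -2697 N.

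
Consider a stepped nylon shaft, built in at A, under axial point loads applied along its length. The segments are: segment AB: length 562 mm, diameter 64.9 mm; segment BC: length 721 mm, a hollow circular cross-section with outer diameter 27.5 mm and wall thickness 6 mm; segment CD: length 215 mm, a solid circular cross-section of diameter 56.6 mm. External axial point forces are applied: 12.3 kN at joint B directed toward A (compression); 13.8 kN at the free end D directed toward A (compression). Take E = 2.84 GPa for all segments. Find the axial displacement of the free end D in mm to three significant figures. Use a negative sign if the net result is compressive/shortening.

Internal axial forces (sectioning from the free end, tension +): N_CD = -13.8 kN, N_BC = -13.8 kN, N_AB = -26.1 kN.
A_AB = 3308 mm².
A_BC = 405.3 mm².
A_CD = 2516 mm².
δ_AB = -26100·562/(3308·2840) = -1.561 mm
δ_BC = -13800·721/(405.3·2840) = -8.645 mm
δ_CD = -13800·215/(2516·2840) = -0.4152 mm
δ = Σδ_i = -10.62 mm.

-10.6 mm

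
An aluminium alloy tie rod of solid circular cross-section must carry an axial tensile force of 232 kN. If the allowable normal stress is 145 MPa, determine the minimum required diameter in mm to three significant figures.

45.1 mm

Required area A ≥ P/σ_allow = 232000/145 = 1600 mm².
For a solid circular section, d ≥ √(4A/π) = 45.14 mm.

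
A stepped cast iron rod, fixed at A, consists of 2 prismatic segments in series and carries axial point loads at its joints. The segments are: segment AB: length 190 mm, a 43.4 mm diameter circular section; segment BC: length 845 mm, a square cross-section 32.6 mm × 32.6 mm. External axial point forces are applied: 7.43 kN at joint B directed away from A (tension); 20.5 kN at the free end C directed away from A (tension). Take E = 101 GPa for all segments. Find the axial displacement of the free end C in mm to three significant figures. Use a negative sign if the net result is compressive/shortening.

Internal axial forces (sectioning from the free end, tension +): N_BC = 20.5 kN, N_AB = 27.93 kN.
A_AB = 1479 mm².
A_BC = 1063 mm².
δ_AB = 27930·190/(1479·101000) = 0.03552 mm
δ_BC = 20500·845/(1063·101000) = 0.1614 mm
δ = Σδ_i = 0.1969 mm.

0.197 mm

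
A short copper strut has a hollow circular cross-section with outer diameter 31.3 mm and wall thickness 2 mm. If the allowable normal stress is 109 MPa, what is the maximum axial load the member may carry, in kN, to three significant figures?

20.1 kN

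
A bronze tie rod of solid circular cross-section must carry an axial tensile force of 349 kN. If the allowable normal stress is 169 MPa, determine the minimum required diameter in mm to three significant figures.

Required area A ≥ P/σ_allow = 349000/169 = 2065 mm².
For a solid circular section, d ≥ √(4A/π) = 51.28 mm.

51.3 mm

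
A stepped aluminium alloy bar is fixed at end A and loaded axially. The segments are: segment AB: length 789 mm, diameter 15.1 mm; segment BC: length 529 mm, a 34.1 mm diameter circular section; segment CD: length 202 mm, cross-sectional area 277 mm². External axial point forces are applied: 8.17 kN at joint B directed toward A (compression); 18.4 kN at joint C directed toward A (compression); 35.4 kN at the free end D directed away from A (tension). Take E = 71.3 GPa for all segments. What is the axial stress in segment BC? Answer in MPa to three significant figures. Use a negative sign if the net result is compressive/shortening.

18.6 MPa

Internal axial forces (sectioning from the free end, tension +): N_CD = 35.4 kN, N_BC = 17 kN, N_AB = 8.83 kN.
A_BC = 913.3 mm².
σ_BC = N_BC/A_BC = 17000/913.3 = 18.61 MPa.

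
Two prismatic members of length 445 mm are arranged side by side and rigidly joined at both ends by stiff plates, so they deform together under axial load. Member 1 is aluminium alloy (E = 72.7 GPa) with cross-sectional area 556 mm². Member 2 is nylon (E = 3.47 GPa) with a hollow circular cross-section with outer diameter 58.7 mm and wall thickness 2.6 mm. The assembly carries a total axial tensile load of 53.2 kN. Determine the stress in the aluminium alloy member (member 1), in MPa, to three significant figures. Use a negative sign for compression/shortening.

A_2 = 458.2 mm².
Equal strain + equilibrium ⇒ each member carries load in proportion to AE: A₁E₁ = 40420000 N, A₂E₂ = 1590000 N, ΣAE = 42010000 N.
σ₁ = P·E₁/ΣAE = 53200·72700/42010000 = 92.06 MPa.

92.1 MPa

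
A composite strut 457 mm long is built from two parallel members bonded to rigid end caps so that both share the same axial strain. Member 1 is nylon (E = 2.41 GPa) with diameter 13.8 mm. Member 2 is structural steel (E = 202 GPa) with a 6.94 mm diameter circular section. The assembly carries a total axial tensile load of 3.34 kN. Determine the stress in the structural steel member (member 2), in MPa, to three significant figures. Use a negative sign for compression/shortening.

84.3 MPa

A_1 = 149.6 mm².
A_2 = 37.83 mm².
Equal strain + equilibrium ⇒ each member carries load in proportion to AE: A₁E₁ = 360500 N, A₂E₂ = 7641000 N, ΣAE = 8002000 N.
σ₂ = P·E₂/ΣAE = 3340·202000/8002000 = 84.32 MPa.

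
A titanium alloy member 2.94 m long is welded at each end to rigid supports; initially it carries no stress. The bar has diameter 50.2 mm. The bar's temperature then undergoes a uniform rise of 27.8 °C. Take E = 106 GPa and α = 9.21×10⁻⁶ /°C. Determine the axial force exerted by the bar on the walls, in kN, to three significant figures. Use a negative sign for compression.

-53.7 kN

Free thermal expansion αLΔT = 9.21e-6 · 2940 · 27.8 = 0.7528 mm.
The walls impose strain ε = −(0.7528)/2940 = -2.5604e-04; σ = Eε = 106000 · -2.5604e-04 = -27.14 MPa.
Wall reaction R = σ·A = -27.14·1979 = -53720 N = -53.72 kN.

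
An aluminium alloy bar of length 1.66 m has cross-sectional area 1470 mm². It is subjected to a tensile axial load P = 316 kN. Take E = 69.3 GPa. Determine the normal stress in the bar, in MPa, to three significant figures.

σ = N/A = 316000/1470 = 215 MPa.

215 MPa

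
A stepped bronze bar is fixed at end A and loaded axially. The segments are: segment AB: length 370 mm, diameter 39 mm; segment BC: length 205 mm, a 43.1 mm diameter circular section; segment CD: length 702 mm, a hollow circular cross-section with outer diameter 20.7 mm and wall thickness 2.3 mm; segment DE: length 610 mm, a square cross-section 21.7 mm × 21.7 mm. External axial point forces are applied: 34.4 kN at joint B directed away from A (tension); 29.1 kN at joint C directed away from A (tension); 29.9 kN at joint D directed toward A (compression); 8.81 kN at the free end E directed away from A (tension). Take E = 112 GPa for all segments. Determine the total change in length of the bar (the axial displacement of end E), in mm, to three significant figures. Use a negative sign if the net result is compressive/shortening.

Internal axial forces (sectioning from the free end, tension +): N_DE = 8.81 kN, N_CD = -21.09 kN, N_BC = 8.01 kN, N_AB = 42.41 kN.
A_AB = 1195 mm².
A_BC = 1459 mm².
A_CD = 133 mm².
A_DE = 470.9 mm².
δ_AB = 42410·370/(1195·112000) = 0.1173 mm
δ_BC = 8010·205/(1459·112000) = 0.01005 mm
δ_CD = -21090·702/(133·112000) = -0.9943 mm
δ_DE = 8810·610/(470.9·112000) = 0.1019 mm
δ = Σδ_i = -0.765 mm.

-0.765 mm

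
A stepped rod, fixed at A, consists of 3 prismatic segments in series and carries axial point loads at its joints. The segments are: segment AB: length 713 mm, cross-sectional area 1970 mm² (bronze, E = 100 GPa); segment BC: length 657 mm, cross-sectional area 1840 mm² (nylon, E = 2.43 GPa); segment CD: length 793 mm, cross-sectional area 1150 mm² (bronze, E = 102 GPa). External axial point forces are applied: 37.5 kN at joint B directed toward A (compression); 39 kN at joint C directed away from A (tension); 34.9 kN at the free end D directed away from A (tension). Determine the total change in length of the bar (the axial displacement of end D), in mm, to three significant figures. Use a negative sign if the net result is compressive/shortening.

Internal axial forces (sectioning from the free end, tension +): N_CD = 34.9 kN, N_BC = 73.9 kN, N_AB = 36.4 kN.
δ_AB = 36400·713/(1970·100000) = 0.1317 mm
δ_BC = 73900·657/(1840·2430) = 10.86 mm
δ_CD = 34900·793/(1150·102000) = 0.2359 mm
δ = Σδ_i = 11.23 mm.

11.2 mm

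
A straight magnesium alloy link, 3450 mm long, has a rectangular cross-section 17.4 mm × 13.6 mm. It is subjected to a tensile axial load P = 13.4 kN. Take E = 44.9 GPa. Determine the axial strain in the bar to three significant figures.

A = 236.6 mm².
σ = N/A = 56.63 MPa; ε = σ/E = 56.63/44900 = 1.261e-03.

0.00126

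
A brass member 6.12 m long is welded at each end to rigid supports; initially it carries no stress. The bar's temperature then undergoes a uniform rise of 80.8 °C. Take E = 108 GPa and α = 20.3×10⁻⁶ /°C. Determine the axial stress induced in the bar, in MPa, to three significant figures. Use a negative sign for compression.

Free thermal expansion αLΔT = 20.3e-6 · 6120 · 80.8 = 10.04 mm.
The walls impose strain ε = −(10.04)/6120 = -1.6402e-03; σ = Eε = 108000 · -1.6402e-03 = -177.1 MPa.

-177 MPa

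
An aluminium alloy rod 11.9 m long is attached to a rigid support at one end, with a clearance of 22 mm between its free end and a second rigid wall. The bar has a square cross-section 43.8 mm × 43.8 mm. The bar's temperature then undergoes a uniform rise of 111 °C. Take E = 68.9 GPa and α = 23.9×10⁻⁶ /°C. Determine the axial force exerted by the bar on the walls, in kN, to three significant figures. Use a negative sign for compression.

Free thermal expansion αLΔT = 23.9e-6 · 11900 · 111 = 31.57 mm.
The walls engage after the gap closes; constrained expansion = 31.57 − 22 = 9.57 mm.
The walls impose strain ε = −(9.57)/11900 = -8.0416e-04; σ = Eε = 68900 · -8.0416e-04 = -55.41 MPa.
Wall reaction R = σ·A = -55.41·1918 = -106300 N = -106.3 kN.

-106 kN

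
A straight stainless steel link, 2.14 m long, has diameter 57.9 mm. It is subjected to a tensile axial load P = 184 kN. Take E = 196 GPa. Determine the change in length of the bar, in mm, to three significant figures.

0.763 mm

A = 2633 mm².
δ_mech = NL/(AE) = 184000·2140/(2633·196000) = 0.763 mm.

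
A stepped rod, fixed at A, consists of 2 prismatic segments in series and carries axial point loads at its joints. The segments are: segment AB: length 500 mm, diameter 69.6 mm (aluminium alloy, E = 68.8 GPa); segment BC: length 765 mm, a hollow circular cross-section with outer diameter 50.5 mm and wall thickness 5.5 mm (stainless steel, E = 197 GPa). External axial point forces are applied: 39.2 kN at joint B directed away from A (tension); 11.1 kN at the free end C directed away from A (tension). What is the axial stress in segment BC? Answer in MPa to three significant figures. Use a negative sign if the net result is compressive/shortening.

14.3 MPa

Internal axial forces (sectioning from the free end, tension +): N_BC = 11.1 kN, N_AB = 50.3 kN.
A_BC = 777.5 mm².
σ_BC = N_BC/A_BC = 11100/777.5 = 14.28 MPa.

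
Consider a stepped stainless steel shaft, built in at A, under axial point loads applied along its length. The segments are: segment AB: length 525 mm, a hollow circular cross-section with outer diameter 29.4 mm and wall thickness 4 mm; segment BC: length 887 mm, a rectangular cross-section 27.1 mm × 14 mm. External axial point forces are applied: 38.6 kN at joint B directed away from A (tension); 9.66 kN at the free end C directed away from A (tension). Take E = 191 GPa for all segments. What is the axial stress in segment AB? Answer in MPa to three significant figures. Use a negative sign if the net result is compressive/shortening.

151 MPa

Internal axial forces (sectioning from the free end, tension +): N_BC = 9.66 kN, N_AB = 48.26 kN.
A_AB = 319.2 mm².
σ_AB = N_AB/A_AB = 48260/319.2 = 151.2 MPa.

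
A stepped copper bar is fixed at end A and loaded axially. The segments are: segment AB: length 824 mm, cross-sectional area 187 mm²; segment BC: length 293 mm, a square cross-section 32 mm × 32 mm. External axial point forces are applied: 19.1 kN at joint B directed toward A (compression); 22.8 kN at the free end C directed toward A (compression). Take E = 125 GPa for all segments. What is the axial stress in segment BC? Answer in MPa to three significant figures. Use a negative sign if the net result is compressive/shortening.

Internal axial forces (sectioning from the free end, tension +): N_BC = -22.8 kN, N_AB = -41.9 kN.
A_BC = 1024 mm².
σ_BC = N_BC/A_BC = -22800/1024 = -22.27 MPa.

-22.3 MPa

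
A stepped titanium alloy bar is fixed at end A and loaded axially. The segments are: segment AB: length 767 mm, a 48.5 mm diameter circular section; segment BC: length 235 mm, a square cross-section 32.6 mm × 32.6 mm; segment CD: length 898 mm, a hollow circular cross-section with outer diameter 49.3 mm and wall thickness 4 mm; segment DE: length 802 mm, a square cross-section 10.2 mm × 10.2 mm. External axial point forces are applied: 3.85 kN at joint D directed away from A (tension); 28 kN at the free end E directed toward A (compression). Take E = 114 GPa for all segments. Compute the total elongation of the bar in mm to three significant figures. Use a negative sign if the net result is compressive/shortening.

Internal axial forces (sectioning from the free end, tension +): N_DE = -28 kN, N_CD = -24.15 kN, N_BC = -24.15 kN, N_AB = -24.15 kN.
A_AB = 1847 mm².
A_BC = 1063 mm².
A_CD = 569.3 mm².
A_DE = 104 mm².
δ_AB = -24150·767/(1847·114000) = -0.08795 mm
δ_BC = -24150·235/(1063·114000) = -0.04684 mm
δ_CD = -24150·898/(569.3·114000) = -0.3342 mm
δ_DE = -28000·802/(104·114000) = -1.893 mm
δ = Σδ_i = -2.362 mm.

-2.36 mm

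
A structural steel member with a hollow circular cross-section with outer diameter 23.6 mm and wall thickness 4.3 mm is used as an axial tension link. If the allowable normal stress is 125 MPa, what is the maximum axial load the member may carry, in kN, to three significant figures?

A = 260.7 mm².
P_max = σ_allow · A = 125 · 260.7 = 32590 N = 32.59 kN.

32.6 kN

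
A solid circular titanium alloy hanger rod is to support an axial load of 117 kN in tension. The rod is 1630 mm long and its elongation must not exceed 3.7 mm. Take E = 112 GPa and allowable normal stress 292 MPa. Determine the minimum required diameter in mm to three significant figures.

Required area A ≥ P/σ_allow = 117000/292 = 400.7 mm².
For a solid circular section, d ≥ √(4A/π) = 22.59 mm.
Elongation limit: A ≥ PL/(Eδ_allow) = 117000·1630/(112000·3.7) = 460.2 mm² ⇒ d ≥ 24.21 mm.
The elongation limit governs.

24.2 mm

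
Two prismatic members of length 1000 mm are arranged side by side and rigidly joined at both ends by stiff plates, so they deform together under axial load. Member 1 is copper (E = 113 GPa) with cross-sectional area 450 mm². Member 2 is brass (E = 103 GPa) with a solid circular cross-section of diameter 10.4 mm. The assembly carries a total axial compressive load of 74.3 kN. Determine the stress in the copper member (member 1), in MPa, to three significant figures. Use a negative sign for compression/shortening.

A_2 = 84.95 mm².
Equal strain + equilibrium ⇒ each member carries load in proportion to AE: A₁E₁ = 50850000 N, A₂E₂ = 8750000 N, ΣAE = 59600000 N.
σ₁ = P·E₁/ΣAE = -74300·113000/59600000 = -140.9 MPa.

-141 MPa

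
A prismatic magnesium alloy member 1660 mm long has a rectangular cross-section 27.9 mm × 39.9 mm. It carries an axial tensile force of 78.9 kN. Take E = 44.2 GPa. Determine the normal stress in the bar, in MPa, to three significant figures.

A = 1113 mm².
σ = N/A = 78900/1113 = 70.88 MPa.

70.9 MPa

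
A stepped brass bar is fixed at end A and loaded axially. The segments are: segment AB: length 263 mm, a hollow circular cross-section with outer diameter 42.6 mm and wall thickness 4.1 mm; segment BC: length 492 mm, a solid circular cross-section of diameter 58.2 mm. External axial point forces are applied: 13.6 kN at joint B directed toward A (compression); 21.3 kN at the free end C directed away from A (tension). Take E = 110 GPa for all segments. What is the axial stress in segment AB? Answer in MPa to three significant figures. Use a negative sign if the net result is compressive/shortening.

15.5 MPa

Internal axial forces (sectioning from the free end, tension +): N_BC = 21.3 kN, N_AB = 7.7 kN.
A_AB = 495.9 mm².
σ_AB = N_AB/A_AB = 7700/495.9 = 15.53 MPa.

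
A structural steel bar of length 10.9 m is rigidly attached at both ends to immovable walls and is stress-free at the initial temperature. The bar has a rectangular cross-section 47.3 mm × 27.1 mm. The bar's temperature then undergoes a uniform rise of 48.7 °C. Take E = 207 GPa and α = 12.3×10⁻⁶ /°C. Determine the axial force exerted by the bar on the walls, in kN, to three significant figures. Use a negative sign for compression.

-159 kN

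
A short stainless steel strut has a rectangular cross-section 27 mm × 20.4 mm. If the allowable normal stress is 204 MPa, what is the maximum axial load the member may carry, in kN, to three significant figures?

A = 550.8 mm².
P_max = σ_allow · A = 204 · 550.8 = 112400 N = 112.4 kN.

112 kN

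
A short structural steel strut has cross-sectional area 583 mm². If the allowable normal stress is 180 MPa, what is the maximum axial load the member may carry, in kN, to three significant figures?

105 kN

P_max = σ_allow · A = 180 · 583 = 104900 N = 104.9 kN.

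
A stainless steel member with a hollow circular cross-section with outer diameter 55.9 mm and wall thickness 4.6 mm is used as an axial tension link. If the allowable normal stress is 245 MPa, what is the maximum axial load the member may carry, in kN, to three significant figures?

182 kN

A = 741.4 mm².
P_max = σ_allow · A = 245 · 741.4 = 181600 N = 181.6 kN.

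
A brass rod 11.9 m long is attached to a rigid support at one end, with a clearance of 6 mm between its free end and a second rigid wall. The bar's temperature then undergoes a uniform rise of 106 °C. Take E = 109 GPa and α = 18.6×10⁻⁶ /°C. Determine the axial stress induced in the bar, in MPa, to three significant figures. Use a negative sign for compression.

-160 MPa

Free thermal expansion αLΔT = 18.6e-6 · 11900 · 106 = 23.46 mm.
The walls engage after the gap closes; constrained expansion = 23.46 − 6 = 17.46 mm.
The walls impose strain ε = −(17.46)/11900 = -1.4674e-03; σ = Eε = 109000 · -1.4674e-03 = -159.9 MPa.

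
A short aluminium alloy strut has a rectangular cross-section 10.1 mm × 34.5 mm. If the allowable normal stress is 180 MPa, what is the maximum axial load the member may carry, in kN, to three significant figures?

A = 348.4 mm².
P_max = σ_allow · A = 180 · 348.4 = 62720 N = 62.72 kN.

62.7 kN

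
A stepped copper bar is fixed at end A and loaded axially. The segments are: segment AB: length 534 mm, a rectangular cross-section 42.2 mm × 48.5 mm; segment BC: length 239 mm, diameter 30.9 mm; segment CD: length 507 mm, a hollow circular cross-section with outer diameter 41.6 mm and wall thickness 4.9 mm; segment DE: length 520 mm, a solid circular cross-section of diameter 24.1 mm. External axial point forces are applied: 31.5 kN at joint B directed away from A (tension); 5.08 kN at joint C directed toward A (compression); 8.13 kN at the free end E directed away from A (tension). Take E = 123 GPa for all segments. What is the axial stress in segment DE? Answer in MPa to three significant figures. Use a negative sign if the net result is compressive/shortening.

Internal axial forces (sectioning from the free end, tension +): N_DE = 8.13 kN, N_CD = 8.13 kN, N_BC = 3.05 kN, N_AB = 34.55 kN.
A_DE = 456.2 mm².
σ_DE = N_DE/A_DE = 8130/456.2 = 17.82 MPa.

17.8 MPa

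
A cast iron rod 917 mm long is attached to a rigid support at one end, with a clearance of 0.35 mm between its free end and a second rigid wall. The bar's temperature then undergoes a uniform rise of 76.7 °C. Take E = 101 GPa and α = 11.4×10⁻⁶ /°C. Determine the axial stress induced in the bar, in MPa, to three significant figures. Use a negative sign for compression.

Free thermal expansion αLΔT = 11.4e-6 · 917 · 76.7 = 0.8018 mm.
The walls engage after the gap closes; constrained expansion = 0.8018 − 0.35 = 0.4518 mm.
The walls impose strain ε = −(0.4518)/917 = -4.9270e-04; σ = Eε = 101000 · -4.9270e-04 = -49.76 MPa.

-49.8 MPa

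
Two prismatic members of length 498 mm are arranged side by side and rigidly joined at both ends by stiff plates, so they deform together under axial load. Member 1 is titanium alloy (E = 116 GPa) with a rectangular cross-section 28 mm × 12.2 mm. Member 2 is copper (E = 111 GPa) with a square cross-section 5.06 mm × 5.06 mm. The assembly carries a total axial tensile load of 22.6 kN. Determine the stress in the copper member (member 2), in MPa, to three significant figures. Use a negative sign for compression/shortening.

59.1 MPa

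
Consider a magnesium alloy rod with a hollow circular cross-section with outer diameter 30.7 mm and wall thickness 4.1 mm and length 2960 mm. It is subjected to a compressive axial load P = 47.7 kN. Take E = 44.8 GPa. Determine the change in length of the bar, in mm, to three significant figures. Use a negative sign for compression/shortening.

-9.20 mm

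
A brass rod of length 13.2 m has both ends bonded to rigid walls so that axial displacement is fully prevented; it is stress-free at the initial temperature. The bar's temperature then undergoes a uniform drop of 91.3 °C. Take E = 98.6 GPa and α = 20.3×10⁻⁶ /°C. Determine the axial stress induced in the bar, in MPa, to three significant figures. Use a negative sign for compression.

Free thermal expansion αLΔT = 20.3e-6 · 13200 · -91.3 = -24.46 mm.
The walls impose strain ε = −(-24.46)/13200 = 1.8534e-03; σ = Eε = 98600 · 1.8534e-03 = 182.7 MPa.

183 MPa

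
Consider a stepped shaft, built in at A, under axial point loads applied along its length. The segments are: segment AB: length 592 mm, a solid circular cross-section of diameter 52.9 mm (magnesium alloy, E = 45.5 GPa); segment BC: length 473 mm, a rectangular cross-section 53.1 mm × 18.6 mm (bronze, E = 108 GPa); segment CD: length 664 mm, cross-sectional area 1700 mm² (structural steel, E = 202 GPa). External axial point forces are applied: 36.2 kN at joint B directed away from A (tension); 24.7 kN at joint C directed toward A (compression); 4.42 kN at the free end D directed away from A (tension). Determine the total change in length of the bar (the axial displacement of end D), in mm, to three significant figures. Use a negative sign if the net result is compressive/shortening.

0.0129 mm

Internal axial forces (sectioning from the free end, tension +): N_CD = 4.42 kN, N_BC = -20.28 kN, N_AB = 15.92 kN.
A_AB = 2198 mm².
A_BC = 987.7 mm².
δ_AB = 15920·592/(2198·45500) = 0.09424 mm
δ_BC = -20280·473/(987.7·108000) = -0.08993 mm
δ_CD = 4420·664/(1700·202000) = 0.008547 mm
δ = Σδ_i = 0.01286 mm.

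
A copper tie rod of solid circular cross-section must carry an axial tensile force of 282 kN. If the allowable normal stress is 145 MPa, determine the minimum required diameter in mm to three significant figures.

Required area A ≥ P/σ_allow = 282000/145 = 1945 mm².
For a solid circular section, d ≥ √(4A/π) = 49.76 mm.

49.8 mm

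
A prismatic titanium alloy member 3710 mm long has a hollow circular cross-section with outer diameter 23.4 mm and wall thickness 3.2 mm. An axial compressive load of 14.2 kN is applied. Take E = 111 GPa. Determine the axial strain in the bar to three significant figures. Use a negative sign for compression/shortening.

-6.30e-04

A = 203.1 mm².
σ = N/A = -69.93 MPa; ε = σ/E = -69.93/111000 = -6.300e-04.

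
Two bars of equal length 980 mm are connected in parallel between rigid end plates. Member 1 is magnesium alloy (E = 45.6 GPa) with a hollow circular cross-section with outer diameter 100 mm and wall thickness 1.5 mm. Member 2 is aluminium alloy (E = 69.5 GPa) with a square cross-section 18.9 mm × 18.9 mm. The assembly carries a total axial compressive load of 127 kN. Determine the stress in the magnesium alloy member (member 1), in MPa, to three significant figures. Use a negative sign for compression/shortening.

-126 MPa

A_1 = 464.2 mm².
A_2 = 357.2 mm².
Equal strain + equilibrium ⇒ each member carries load in proportion to AE: A₁E₁ = 21170000 N, A₂E₂ = 24830000 N, ΣAE = 45990000 N.
σ₁ = P·E₁/ΣAE = -127000·45600/45990000 = -125.9 MPa.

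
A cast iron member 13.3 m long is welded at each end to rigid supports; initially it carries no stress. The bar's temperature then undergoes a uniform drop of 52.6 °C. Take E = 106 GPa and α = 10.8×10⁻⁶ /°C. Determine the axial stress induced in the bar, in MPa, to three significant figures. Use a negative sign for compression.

60.2 MPa

Free thermal expansion αLΔT = 10.8e-6 · 13300 · -52.6 = -7.555 mm.
The walls impose strain ε = −(-7.555)/13300 = 5.6808e-04; σ = Eε = 106000 · 5.6808e-04 = 60.22 MPa.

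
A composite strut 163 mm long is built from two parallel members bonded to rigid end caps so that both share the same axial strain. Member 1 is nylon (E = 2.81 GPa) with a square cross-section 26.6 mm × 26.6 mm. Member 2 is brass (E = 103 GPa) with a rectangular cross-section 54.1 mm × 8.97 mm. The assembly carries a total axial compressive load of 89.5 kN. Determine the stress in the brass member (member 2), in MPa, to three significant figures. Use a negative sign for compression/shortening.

A_1 = 707.6 mm².
A_2 = 485.3 mm².
Equal strain + equilibrium ⇒ each member carries load in proportion to AE: A₁E₁ = 1988000 N, A₂E₂ = 49980000 N, ΣAE = 51970000 N.
σ₂ = P·E₂/ΣAE = -89500·103000/51970000 = -177.4 MPa.

-177 MPa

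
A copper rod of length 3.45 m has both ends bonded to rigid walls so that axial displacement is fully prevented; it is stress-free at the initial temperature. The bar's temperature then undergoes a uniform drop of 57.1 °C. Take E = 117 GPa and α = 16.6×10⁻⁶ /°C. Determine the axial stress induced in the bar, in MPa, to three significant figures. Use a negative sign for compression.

111 MPa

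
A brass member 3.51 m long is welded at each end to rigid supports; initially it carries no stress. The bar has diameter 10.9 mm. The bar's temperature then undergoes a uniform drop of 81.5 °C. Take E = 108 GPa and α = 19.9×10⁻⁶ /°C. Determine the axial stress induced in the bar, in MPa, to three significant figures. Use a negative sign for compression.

Free thermal expansion αLΔT = 19.9e-6 · 3510 · -81.5 = -5.693 mm.
The walls impose strain ε = −(-5.693)/3510 = 1.6218e-03; σ = Eε = 108000 · 1.6218e-03 = 175.2 MPa.

175 MPa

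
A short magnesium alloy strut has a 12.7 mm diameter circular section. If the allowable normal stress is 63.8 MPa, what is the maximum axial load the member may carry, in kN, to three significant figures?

8.08 kN

A = 126.7 mm².
P_max = σ_allow · A = 63.8 · 126.7 = 8082 N = 8.082 kN.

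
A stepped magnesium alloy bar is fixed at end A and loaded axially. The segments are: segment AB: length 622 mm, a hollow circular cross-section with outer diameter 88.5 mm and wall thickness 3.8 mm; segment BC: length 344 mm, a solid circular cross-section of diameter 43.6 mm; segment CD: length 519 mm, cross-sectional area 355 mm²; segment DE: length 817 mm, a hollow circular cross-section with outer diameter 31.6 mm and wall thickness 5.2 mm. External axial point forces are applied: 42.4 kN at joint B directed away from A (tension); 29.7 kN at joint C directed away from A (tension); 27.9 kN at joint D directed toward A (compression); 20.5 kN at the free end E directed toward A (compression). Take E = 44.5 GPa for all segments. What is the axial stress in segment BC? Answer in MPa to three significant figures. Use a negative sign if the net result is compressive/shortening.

-12.5 MPa

Internal axial forces (sectioning from the free end, tension +): N_DE = -20.5 kN, N_CD = -48.4 kN, N_BC = -18.7 kN, N_AB = 23.7 kN.
A_BC = 1493 mm².
σ_BC = N_BC/A_BC = -18700/1493 = -12.53 MPa.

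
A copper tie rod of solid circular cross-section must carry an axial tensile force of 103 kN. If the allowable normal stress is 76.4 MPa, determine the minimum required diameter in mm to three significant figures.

41.4 mm

Required area A ≥ P/σ_allow = 103000/76.4 = 1348 mm².
For a solid circular section, d ≥ √(4A/π) = 41.43 mm.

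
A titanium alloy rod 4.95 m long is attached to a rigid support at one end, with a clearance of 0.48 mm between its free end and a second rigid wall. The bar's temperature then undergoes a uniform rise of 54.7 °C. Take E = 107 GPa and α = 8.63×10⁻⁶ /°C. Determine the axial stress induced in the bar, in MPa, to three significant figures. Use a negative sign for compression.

-40.1 MPa

Free thermal expansion αLΔT = 8.63e-6 · 4950 · 54.7 = 2.337 mm.
The walls engage after the gap closes; constrained expansion = 2.337 − 0.48 = 1.857 mm.
The walls impose strain ε = −(1.857)/4950 = -3.7509e-04; σ = Eε = 107000 · -3.7509e-04 = -40.13 MPa.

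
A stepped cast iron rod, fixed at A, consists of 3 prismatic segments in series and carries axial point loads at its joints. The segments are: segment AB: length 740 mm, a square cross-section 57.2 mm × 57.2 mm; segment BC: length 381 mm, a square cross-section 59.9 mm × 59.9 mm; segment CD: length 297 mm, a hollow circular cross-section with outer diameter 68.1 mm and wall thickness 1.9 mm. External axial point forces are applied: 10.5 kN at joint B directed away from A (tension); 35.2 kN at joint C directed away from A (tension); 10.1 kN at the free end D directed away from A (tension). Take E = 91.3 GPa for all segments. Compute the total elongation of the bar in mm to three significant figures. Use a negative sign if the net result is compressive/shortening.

Internal axial forces (sectioning from the free end, tension +): N_CD = 10.1 kN, N_BC = 45.3 kN, N_AB = 55.8 kN.
A_AB = 3272 mm².
A_BC = 3588 mm².
A_CD = 395.1 mm².
δ_AB = 55800·740/(3272·91300) = 0.1382 mm
δ_BC = 45300·381/(3588·91300) = 0.05269 mm
δ_CD = 10100·297/(395.1·91300) = 0.08315 mm
δ = Σδ_i = 0.2741 mm.

0.274 mm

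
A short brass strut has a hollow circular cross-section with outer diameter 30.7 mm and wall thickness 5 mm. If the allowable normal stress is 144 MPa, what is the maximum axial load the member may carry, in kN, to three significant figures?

58.1 kN

A = 403.7 mm².
P_max = σ_allow · A = 144 · 403.7 = 58130 N = 58.13 kN.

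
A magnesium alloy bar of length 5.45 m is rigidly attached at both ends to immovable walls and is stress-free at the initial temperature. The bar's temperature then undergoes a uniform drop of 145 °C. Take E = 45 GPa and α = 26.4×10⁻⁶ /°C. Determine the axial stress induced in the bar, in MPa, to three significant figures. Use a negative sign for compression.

Free thermal expansion αLΔT = 26.4e-6 · 5450 · -145 = -20.86 mm.
The walls impose strain ε = −(-20.86)/5450 = 3.8280e-03; σ = Eε = 45000 · 3.8280e-03 = 172.3 MPa.

172 MPa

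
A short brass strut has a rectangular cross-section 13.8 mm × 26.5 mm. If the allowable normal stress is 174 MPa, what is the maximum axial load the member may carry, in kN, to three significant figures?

63.6 kN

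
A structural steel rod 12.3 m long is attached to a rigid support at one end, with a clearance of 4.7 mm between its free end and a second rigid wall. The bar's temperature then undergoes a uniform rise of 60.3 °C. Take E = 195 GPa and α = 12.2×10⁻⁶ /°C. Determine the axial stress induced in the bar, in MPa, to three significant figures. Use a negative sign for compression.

-68.9 MPa

Free thermal expansion αLΔT = 12.2e-6 · 12300 · 60.3 = 9.049 mm.
The walls engage after the gap closes; constrained expansion = 9.049 − 4.7 = 4.349 mm.
The walls impose strain ε = −(4.349)/12300 = -3.5355e-04; σ = Eε = 195000 · -3.5355e-04 = -68.94 MPa.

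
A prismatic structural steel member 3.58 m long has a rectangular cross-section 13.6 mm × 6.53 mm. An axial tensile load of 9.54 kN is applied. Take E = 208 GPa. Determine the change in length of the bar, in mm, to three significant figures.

1.85 mm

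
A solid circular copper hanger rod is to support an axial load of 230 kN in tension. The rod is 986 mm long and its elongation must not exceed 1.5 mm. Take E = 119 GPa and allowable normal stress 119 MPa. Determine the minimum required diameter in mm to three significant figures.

Required area A ≥ P/σ_allow = 230000/119 = 1933 mm².
For a solid circular section, d ≥ √(4A/π) = 49.61 mm.
Elongation limit: A ≥ PL/(Eδ_allow) = 230000·986/(119000·1.5) = 1270 mm² ⇒ d ≥ 40.22 mm.
The stress limit governs.

49.6 mm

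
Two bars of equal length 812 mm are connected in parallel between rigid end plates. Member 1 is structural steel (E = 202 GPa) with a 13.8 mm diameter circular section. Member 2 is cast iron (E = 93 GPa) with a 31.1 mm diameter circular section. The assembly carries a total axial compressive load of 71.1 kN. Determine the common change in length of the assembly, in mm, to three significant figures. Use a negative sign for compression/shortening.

-0.572 mm

A_1 = 149.6 mm².
A_2 = 759.6 mm².
Equal strain + equilibrium ⇒ each member carries load in proportion to AE: A₁E₁ = 30210000 N, A₂E₂ = 70650000 N, ΣAE = 100900000 N.
δ = PL/ΣAE = -71100·812/100900000 = -0.5724 mm.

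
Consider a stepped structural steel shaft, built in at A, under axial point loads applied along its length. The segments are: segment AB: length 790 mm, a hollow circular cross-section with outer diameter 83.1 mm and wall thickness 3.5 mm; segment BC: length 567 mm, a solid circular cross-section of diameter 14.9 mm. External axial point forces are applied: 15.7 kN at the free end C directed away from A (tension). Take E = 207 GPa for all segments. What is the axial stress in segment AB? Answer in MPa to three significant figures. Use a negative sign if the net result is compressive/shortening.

17.9 MPa

Internal axial forces (sectioning from the free end, tension +): N_BC = 15.7 kN, N_AB = 15.7 kN.
A_AB = 875.2 mm².
σ_AB = N_AB/A_AB = 15700/875.2 = 17.94 MPa.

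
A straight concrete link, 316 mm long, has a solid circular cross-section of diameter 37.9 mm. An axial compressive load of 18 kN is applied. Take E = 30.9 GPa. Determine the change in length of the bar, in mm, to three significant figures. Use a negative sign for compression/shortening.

-0.163 mm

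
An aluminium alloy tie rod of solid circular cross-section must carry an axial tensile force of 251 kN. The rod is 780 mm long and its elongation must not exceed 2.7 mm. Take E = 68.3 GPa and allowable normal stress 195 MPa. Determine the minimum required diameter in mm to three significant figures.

40.5 mm

Required area A ≥ P/σ_allow = 251000/195 = 1287 mm².
For a solid circular section, d ≥ √(4A/π) = 40.48 mm.
Elongation limit: A ≥ PL/(Eδ_allow) = 251000·780/(68300·2.7) = 1062 mm² ⇒ d ≥ 36.77 mm.
The stress limit governs.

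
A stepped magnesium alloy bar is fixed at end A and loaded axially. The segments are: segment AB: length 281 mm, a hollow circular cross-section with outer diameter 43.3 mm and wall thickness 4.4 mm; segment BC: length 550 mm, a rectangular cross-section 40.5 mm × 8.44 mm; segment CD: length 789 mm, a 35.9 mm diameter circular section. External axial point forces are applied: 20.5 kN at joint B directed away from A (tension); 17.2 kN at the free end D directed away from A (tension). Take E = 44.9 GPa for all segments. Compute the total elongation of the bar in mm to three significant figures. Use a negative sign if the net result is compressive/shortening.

Internal axial forces (sectioning from the free end, tension +): N_CD = 17.2 kN, N_BC = 17.2 kN, N_AB = 37.7 kN.
A_AB = 537.7 mm².
A_BC = 341.8 mm².
A_CD = 1012 mm².
δ_AB = 37700·281/(537.7·44900) = 0.4388 mm
δ_BC = 17200·550/(341.8·44900) = 0.6164 mm
δ_CD = 17200·789/(1012·44900) = 0.2986 mm
δ = Σδ_i = 1.354 mm.

1.35 mm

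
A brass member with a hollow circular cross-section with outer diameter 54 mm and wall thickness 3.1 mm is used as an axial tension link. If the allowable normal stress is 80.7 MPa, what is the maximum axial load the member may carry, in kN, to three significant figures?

40.0 kN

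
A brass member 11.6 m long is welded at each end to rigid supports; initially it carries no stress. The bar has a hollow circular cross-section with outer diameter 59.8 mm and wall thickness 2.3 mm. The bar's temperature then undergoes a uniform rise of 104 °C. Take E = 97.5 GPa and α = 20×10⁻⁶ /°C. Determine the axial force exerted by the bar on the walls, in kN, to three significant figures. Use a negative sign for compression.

-84.3 kN

Free thermal expansion αLΔT = 20e-6 · 11600 · 104 = 24.13 mm.
The walls impose strain ε = −(24.13)/11600 = -2.0800e-03; σ = Eε = 97500 · -2.0800e-03 = -202.8 MPa.
Wall reaction R = σ·A = -202.8·415.5 = -84260 N = -84.26 kN.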